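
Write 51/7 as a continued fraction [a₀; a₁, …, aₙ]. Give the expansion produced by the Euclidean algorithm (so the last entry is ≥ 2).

51 = 7·7 + 2
7 = 3·2 + 1
2 = 2·1 + 0  (stop)
So 51/7 = [7; 3, 2].

[7; 3, 2]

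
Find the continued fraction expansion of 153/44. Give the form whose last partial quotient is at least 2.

153 = 3·44 + 21
44 = 2·21 + 2
21 = 10·2 + 1
2 = 2·1 + 0  (stop)
So 153/44 = [3; 2, 10, 2].

[3; 2, 10, 2]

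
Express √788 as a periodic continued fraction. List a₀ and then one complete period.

[28; 14, 56]

a₀ = ⌊√788⌋ = 28.
With m₀=0, d₀=1 and mₖ₊₁ = dₖaₖ − mₖ, dₖ₊₁ = (n − mₖ₊₁²)/dₖ, aₖ₊₁ = ⌊(a₀+mₖ₊₁)/dₖ₊₁⌋:
  k=1: m=28, d=4, a=14
  k=2: m=28, d=1, a=56
d=1 and a=2a₀=56 at k=2, so the next step gives (m, d) = (28, 4) again — its k=1 value — and the period has length 2.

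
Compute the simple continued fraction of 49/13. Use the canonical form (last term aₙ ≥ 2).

[3; 1, 3, 3]

49 = 3×13 + 10
13 = 1×10 + 3
10 = 3×3 + 1
3 = 3×1 + 0  (stop)
So 49/13 = [3; 1, 3, 3].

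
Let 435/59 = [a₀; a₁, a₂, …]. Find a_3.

2

435 = 7·59 + 22   →  a_0 = 7
59 = 2·22 + 15   →  a_1 = 2
22 = 1·15 + 7   →  a_2 = 1
15 = 2·7 + 1   →  a_3 = 2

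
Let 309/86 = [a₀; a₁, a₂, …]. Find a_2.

1

309 = 3·86 + 51   →  a_0 = 3
86 = 1·51 + 35   →  a_1 = 1
51 = 1·35 + 16   →  a_2 = 1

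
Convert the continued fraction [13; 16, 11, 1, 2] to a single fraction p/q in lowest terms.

Using pₖ = aₖpₖ₋₁ + pₖ₋₂ and qₖ = aₖqₖ₋₁ + qₖ₋₂:
  k=0: a=13, p=13, q=1
  k=1: a=16, p=209, q=16
  k=2: a=11, p=2312, q=177
  k=3: a=1, p=2521, q=193
  k=4: a=2, p=7354, q=563

7354/563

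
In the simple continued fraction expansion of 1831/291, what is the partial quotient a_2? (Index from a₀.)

1831 = 6·291 + 85   →  a_0 = 6
291 = 3·85 + 36   →  a_1 = 3
85 = 2·36 + 13   →  a_2 = 2

2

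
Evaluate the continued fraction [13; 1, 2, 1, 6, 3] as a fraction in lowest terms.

Fold from the inside: start with 3/1.
  6 + 1/3 = 19/3
  1 + 3/19 = 22/19
  2 + 19/22 = 63/22
  1 + 22/63 = 85/63
  13 + 63/85 = 1168/85

1168/85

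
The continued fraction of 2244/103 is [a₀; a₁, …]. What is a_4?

2

2244 = 21·103 + 81   →  a_0 = 21
103 = 1·81 + 22   →  a_1 = 1
81 = 3·22 + 15   →  a_2 = 3
22 = 1·15 + 7   →  a_3 = 1
15 = 2·7 + 1   →  a_4 = 2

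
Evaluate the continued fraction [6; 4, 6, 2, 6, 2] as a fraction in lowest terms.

Fold from the inside: start with 2/1.
  6 + 1/2 = 13/2
  2 + 2/13 = 28/13
  6 + 13/28 = 181/28
  4 + 28/181 = 752/181
  6 + 181/752 = 4693/752

4693/752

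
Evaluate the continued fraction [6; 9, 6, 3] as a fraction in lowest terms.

Fold from the inside: start with 3/1.
  6 + 1/3 = 19/3
  9 + 3/19 = 174/19
  6 + 19/174 = 1063/174

1063/174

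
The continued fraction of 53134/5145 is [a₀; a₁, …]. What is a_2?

18

53134 = 10·5145 + 1684   →  a_0 = 10
5145 = 3·1684 + 93   →  a_1 = 3
1684 = 18·93 + 10   →  a_2 = 18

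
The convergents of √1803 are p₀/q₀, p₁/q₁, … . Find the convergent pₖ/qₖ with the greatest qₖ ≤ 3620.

√1803 = [42; 2, 6, 28, 6, 2, 84, …] (period length 6).
Convergents:
  p_0/q_0 = 42/1
  p_1/q_1 = 85/2
  p_2/q_2 = 552/13
  p_3/q_3 = 15541/366
  p_4/q_4 = 93798/2209
  p_5/q_5 = 203137/4784
q_4 = 2209 ≤ 3620 < 4784 = q_5, so the answer is 93798/2209.

93798/2209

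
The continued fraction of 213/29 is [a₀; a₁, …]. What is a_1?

2

213 = 7·29 + 10   →  a_0 = 7
29 = 2·10 + 9   →  a_1 = 2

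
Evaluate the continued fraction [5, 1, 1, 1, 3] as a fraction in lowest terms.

62/11

Using pₖ = aₖpₖ₋₁ + pₖ₋₂ and qₖ = aₖqₖ₋₁ + qₖ₋₂:
  k=0: a=5, p=5, q=1
  k=1: a=1, p=6, q=1
  k=2: a=1, p=11, q=2
  k=3: a=1, p=17, q=3
  k=4: a=3, p=62, q=11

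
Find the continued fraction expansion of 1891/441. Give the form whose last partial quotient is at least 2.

[4; 3, 2, 8, 1, 1, 3]

1891 = 4·441 + 127
441 = 3·127 + 60
127 = 2·60 + 7
60 = 8·7 + 4
7 = 1·4 + 3
4 = 1·3 + 1
3 = 3·1 + 0  (stop)
So 1891/441 = [4; 3, 2, 8, 1, 1, 3].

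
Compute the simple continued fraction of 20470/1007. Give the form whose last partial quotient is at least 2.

20470 = 20*1007 + 330
1007 = 3*330 + 17
330 = 19*17 + 7
17 = 2*7 + 3
7 = 2*3 + 1
3 = 3*1 + 0  (stop)
So 20470/1007 = [20; 3, 19, 2, 2, 3].

[20; 3, 19, 2, 2, 3]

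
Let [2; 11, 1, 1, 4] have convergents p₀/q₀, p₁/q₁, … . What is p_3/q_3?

48/23

Using pₖ = aₖpₖ₋₁ + pₖ₋₂, qₖ = aₖqₖ₋₁ + qₖ₋₂ (with p₋₁=1, p₋₂=0, q₋₁=0, q₋₂=1):
  k=0: a=2, p=2, q=1
  k=1: a=11, p=23, q=11
  k=2: a=1, p=25, q=12
  k=3: a=1, p=48, q=23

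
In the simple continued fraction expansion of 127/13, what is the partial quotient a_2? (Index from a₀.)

3

127 = 9·13 + 10   →  a_0 = 9
13 = 1·10 + 3   →  a_1 = 1
10 = 3·3 + 1   →  a_2 = 3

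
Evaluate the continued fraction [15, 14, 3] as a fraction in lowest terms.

Using pₖ = aₖpₖ₋₁ + pₖ₋₂ and qₖ = aₖqₖ₋₁ + qₖ₋₂:
  k=0: a=15, p=15, q=1
  k=1: a=14, p=211, q=14
  k=2: a=3, p=648, q=43

648/43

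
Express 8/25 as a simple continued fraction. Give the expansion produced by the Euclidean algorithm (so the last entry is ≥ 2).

[0; 3, 8]

8 = 0×25 + 8
25 = 3×8 + 1
8 = 8×1 + 0  (stop)
So 8/25 = [0; 3, 8].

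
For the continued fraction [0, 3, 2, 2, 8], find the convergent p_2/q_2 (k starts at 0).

Using pₖ = aₖpₖ₋₁ + pₖ₋₂, qₖ = aₖqₖ₋₁ + qₖ₋₂ (with p₋₁=1, p₋₂=0, q₋₁=0, q₋₂=1):
  k=0: a=0, p=0, q=1
  k=1: a=3, p=1, q=3
  k=2: a=2, p=2, q=7

2/7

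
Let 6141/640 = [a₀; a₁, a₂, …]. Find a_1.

6141 = 9·640 + 381   →  a_0 = 9
640 = 1·381 + 259   →  a_1 = 1

1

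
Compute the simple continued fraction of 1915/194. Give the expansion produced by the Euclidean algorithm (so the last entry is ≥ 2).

[9; 1, 6, 1, 3, 6]

1915 = 9·194 + 169
194 = 1·169 + 25
169 = 6·25 + 19
25 = 1·19 + 6
19 = 3·6 + 1
6 = 6·1 + 0  (stop)
So 1915/194 = [9; 1, 6, 1, 3, 6].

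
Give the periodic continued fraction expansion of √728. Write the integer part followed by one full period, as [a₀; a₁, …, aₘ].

[26; 1, 52]

a₀ = ⌊√728⌋ = 26.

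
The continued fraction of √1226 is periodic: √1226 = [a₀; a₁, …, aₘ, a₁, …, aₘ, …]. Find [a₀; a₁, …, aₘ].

a₀ = ⌊√1226⌋ = 35.

[35; 70]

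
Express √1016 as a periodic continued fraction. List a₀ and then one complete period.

a₀ = ⌊√1016⌋ = 31.
With m₀=0, d₀=1 and mₖ₊₁ = dₖaₖ − mₖ, dₖ₊₁ = (n − mₖ₊₁²)/dₖ, aₖ₊₁ = ⌊(a₀+mₖ₊₁)/dₖ₊₁⌋:
  k=1: m=31, d=55, a=1
  k=2: m=24, d=8, a=6
  k=3: m=24, d=55, a=1
  k=4: m=31, d=1, a=62
d=1 and a=2a₀=62 at k=4, so the next step gives (m, d) = (31, 55) again — its k=1 value — and the period has length 4.

[31; 1, 6, 1, 62]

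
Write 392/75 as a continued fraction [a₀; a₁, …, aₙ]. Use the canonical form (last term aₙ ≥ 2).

392 = 5·75 + 17
75 = 4·17 + 7
17 = 2·7 + 3
7 = 2·3 + 1
3 = 3·1 + 0  (stop)
So 392/75 = [5; 4, 2, 2, 3].

[5; 4, 2, 2, 3]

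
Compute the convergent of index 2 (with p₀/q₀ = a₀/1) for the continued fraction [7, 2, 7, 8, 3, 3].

112/15

Using pₖ = aₖpₖ₋₁ + pₖ₋₂, qₖ = aₖqₖ₋₁ + qₖ₋₂ (with p₋₁=1, p₋₂=0, q₋₁=0, q₋₂=1):
  k=0: a=7, p=7, q=1
  k=1: a=2, p=15, q=2
  k=2: a=7, p=112, q=15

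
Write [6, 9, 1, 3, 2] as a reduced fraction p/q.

Fold from the inside: start with 2/1.
  3 + 1/2 = 7/2
  1 + 2/7 = 9/7
  9 + 7/9 = 88/9
  6 + 9/88 = 537/88

537/88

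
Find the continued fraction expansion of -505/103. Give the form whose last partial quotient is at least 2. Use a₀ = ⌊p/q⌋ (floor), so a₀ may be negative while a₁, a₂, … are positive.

[-5; 10, 3, 3]

-505 = -5*103 + 10
103 = 10*10 + 3
10 = 3*3 + 1
3 = 3*1 + 0  (stop)
So -505/103 = [-5; 10, 3, 3].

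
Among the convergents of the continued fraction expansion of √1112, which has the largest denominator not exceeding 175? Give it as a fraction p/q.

√1112 = [33; 2, 1, 7, 1, 2, 66, …] (period length 6).
Convergents:
  p_0/q_0 = 33/1
  p_1/q_1 = 67/2
  p_2/q_2 = 100/3
  p_3/q_3 = 767/23
  p_4/q_4 = 867/26
  p_5/q_5 = 2501/75
  p_6/q_6 = 165933/4976
q_5 = 75 ≤ 175 < 4976 = q_6, so the answer is 2501/75.

2501/75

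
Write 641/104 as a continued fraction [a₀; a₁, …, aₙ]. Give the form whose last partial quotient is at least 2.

[6; 6, 8, 2]

641 = 6*104 + 17
104 = 6*17 + 2
17 = 8*2 + 1
2 = 2*1 + 0  (stop)
So 641/104 = [6; 6, 8, 2].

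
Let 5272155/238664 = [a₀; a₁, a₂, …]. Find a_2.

13

5272155 = 22·238664 + 21547   →  a_0 = 22
238664 = 11·21547 + 1647   →  a_1 = 11
21547 = 13·1647 + 136   →  a_2 = 13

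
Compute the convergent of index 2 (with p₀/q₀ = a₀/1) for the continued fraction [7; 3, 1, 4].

Using pₖ = aₖpₖ₋₁ + pₖ₋₂, qₖ = aₖqₖ₋₁ + qₖ₋₂ (with p₋₁=1, p₋₂=0, q₋₁=0, q₋₂=1):
  k=0: a=7, p=7, q=1
  k=1: a=3, p=22, q=3
  k=2: a=1, p=29, q=4

29/4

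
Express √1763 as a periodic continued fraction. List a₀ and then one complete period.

[41; 1, 82]

a₀ = ⌊√1763⌋ = 41.
With m₀=0, d₀=1 and mₖ₊₁ = dₖaₖ − mₖ, dₖ₊₁ = (n − mₖ₊₁²)/dₖ, aₖ₊₁ = ⌊(a₀+mₖ₊₁)/dₖ₊₁⌋:
  k=1: m=41, d=82, a=1
  k=2: m=41, d=1, a=82
d=1 and a=2a₀=82 at k=2, so the next step gives (m, d) = (41, 82) again — its k=1 value — and the period has length 2.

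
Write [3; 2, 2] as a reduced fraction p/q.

Using pₖ = aₖpₖ₋₁ + pₖ₋₂ and qₖ = aₖqₖ₋₁ + qₖ₋₂:
  k=0: a=3, p=3, q=1
  k=1: a=2, p=7, q=2
  k=2: a=2, p=17, q=5

17/5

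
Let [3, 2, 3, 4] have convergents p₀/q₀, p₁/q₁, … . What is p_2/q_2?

Using pₖ = aₖpₖ₋₁ + pₖ₋₂, qₖ = aₖqₖ₋₁ + qₖ₋₂ (with p₋₁=1, p₋₂=0, q₋₁=0, q₋₂=1):
  k=0: a=3, p=3, q=1
  k=1: a=2, p=7, q=2
  k=2: a=3, p=24, q=7

24/7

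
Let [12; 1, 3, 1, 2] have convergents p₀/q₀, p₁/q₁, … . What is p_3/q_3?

64/5

Using pₖ = aₖpₖ₋₁ + pₖ₋₂, qₖ = aₖqₖ₋₁ + qₖ₋₂ (with p₋₁=1, p₋₂=0, q₋₁=0, q₋₂=1):
  k=0: a=12, p=12, q=1
  k=1: a=1, p=13, q=1
  k=2: a=3, p=51, q=4
  k=3: a=1, p=64, q=5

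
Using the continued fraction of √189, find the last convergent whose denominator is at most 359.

4523/329

√189 = [13; 1, 2, 1, 26, …] (period length 4).
Convergents:
  p_0/q_0 = 13/1
  p_1/q_1 = 14/1
  p_2/q_2 = 41/3
  p_3/q_3 = 55/4
  p_4/q_4 = 1471/107
  p_5/q_5 = 1526/111
  p_6/q_6 = 4523/329
  p_7/q_7 = 6049/440
q_6 = 329 ≤ 359 < 440 = q_7, so the answer is 4523/329.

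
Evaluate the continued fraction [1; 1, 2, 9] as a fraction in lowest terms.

Using pₖ = aₖpₖ₋₁ + pₖ₋₂ and qₖ = aₖqₖ₋₁ + qₖ₋₂:
  k=0: a=1, p=1, q=1
  k=1: a=1, p=2, q=1
  k=2: a=2, p=5, q=3
  k=3: a=9, p=47, q=28

47/28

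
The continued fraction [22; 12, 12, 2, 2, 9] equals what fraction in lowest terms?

Using pₖ = aₖpₖ₋₁ + pₖ₋₂ and qₖ = aₖqₖ₋₁ + qₖ₋₂:
  k=0: a=22, p=22, q=1
  k=1: a=12, p=265, q=12
  k=2: a=12, p=3202, q=145
  k=3: a=2, p=6669, q=302
  k=4: a=2, p=16540, q=749
  k=5: a=9, p=155529, q=7043

155529/7043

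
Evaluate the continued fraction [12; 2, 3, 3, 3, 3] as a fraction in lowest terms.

Using pₖ = aₖpₖ₋₁ + pₖ₋₂ and qₖ = aₖqₖ₋₁ + qₖ₋₂:
  k=0: a=12, p=12, q=1
  k=1: a=2, p=25, q=2
  k=2: a=3, p=87, q=7
  k=3: a=3, p=286, q=23
  k=4: a=3, p=945, q=76
  k=5: a=3, p=3121, q=251

3121/251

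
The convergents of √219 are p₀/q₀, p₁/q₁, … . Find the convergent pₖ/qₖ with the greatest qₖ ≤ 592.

8746/591

√219 = [14; 1, 3, 1, 28, …] (period length 4).
Convergents:
  p_0/q_0 = 14/1
  p_1/q_1 = 15/1
  p_2/q_2 = 59/4
  p_3/q_3 = 74/5
  p_4/q_4 = 2131/144
  p_5/q_5 = 2205/149
  p_6/q_6 = 8746/591
  p_7/q_7 = 10951/740
q_6 = 591 ≤ 592 < 740 = q_7, so the answer is 8746/591.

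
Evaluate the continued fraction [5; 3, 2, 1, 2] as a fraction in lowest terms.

143/27

Using pₖ = aₖpₖ₋₁ + pₖ₋₂ and qₖ = aₖqₖ₋₁ + qₖ₋₂:
  k=0: a=5, p=5, q=1
  k=1: a=3, p=16, q=3
  k=2: a=2, p=37, q=7
  k=3: a=1, p=53, q=10
  k=4: a=2, p=143, q=27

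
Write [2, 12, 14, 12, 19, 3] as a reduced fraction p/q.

Using pₖ = aₖpₖ₋₁ + pₖ₋₂ and qₖ = aₖqₖ₋₁ + qₖ₋₂:
  k=0: a=2, p=2, q=1
  k=1: a=12, p=25, q=12
  k=2: a=14, p=352, q=169
  k=3: a=12, p=4249, q=2040
  k=4: a=19, p=81083, q=38929
  k=5: a=3, p=247498, q=118827

247498/118827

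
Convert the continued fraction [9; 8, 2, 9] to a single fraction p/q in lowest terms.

Fold from the inside: start with 9/1.
  2 + 1/9 = 19/9
  8 + 9/19 = 161/19
  9 + 19/161 = 1468/161

1468/161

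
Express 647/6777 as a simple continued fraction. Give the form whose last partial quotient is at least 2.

647 = 0·6777 + 647
6777 = 10·647 + 307
647 = 2·307 + 33
307 = 9·33 + 10
33 = 3·10 + 3
10 = 3·3 + 1
3 = 3·1 + 0  (stop)
So 647/6777 = [0; 10, 2, 9, 3, 3, 3].

[0; 10, 2, 9, 3, 3, 3]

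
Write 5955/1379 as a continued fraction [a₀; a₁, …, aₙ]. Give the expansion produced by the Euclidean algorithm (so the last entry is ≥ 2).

[4; 3, 7, 12, 2, 2]

5955 = 4×1379 + 439
1379 = 3×439 + 62
439 = 7×62 + 5
62 = 12×5 + 2
5 = 2×2 + 1
2 = 2×1 + 0  (stop)
So 5955/1379 = [4; 3, 7, 12, 2, 2].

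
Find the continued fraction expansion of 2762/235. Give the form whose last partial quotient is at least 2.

[11; 1, 3, 19, 3]

2762 = 11×235 + 177
235 = 1×177 + 58
177 = 3×58 + 3
58 = 19×3 + 1
3 = 3×1 + 0  (stop)
So 2762/235 = [11; 1, 3, 19, 3].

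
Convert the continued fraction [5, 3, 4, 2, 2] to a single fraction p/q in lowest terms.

Using pₖ = aₖpₖ₋₁ + pₖ₋₂ and qₖ = aₖqₖ₋₁ + qₖ₋₂:
  k=0: a=5, p=5, q=1
  k=1: a=3, p=16, q=3
  k=2: a=4, p=69, q=13
  k=3: a=2, p=154, q=29
  k=4: a=2, p=377, q=71

377/71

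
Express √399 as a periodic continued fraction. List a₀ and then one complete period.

[19; 1, 38]

a₀ = ⌊√399⌋ = 19.
With m₀=0, d₀=1 and mₖ₊₁ = dₖaₖ − mₖ, dₖ₊₁ = (n − mₖ₊₁²)/dₖ, aₖ₊₁ = ⌊(a₀+mₖ₊₁)/dₖ₊₁⌋:
  k=1: m=19, d=38, a=1
  k=2: m=19, d=1, a=38
d=1 and a=2a₀=38 at k=2, so the next step gives (m, d) = (19, 38) again — its k=1 value — and the period has length 2.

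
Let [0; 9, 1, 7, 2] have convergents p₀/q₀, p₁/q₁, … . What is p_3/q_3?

8/79

Using pₖ = aₖpₖ₋₁ + pₖ₋₂, qₖ = aₖqₖ₋₁ + qₖ₋₂ (with p₋₁=1, p₋₂=0, q₋₁=0, q₋₂=1):
  k=0: a=0, p=0, q=1
  k=1: a=9, p=1, q=9
  k=2: a=1, p=1, q=10
  k=3: a=7, p=8, q=79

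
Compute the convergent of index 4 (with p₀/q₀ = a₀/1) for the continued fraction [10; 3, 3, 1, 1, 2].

237/23

Using pₖ = aₖpₖ₋₁ + pₖ₋₂, qₖ = aₖqₖ₋₁ + qₖ₋₂ (with p₋₁=1, p₋₂=0, q₋₁=0, q₋₂=1):
  k=0: a=10, p=10, q=1
  k=1: a=3, p=31, q=3
  k=2: a=3, p=103, q=10
  k=3: a=1, p=134, q=13
  k=4: a=1, p=237, q=23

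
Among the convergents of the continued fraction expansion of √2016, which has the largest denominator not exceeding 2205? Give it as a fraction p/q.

√2016 = [44; 1, 8, 1, 88, …] (period length 4).
Convergents:
  p_0/q_0 = 44/1
  p_1/q_1 = 45/1
  p_2/q_2 = 404/9
  p_3/q_3 = 449/10
  p_4/q_4 = 39916/889
  p_5/q_5 = 40365/899
  p_6/q_6 = 362836/8081
q_5 = 899 ≤ 2205 < 8081 = q_6, so the answer is 40365/899.

40365/899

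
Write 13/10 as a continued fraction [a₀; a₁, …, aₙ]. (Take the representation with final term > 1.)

[1; 3, 3]

13 = 1·10 + 3
10 = 3·3 + 1
3 = 3·1 + 0  (stop)
So 13/10 = [1; 3, 3].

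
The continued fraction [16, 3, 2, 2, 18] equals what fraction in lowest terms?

5100/313

Using pₖ = aₖpₖ₋₁ + pₖ₋₂ and qₖ = aₖqₖ₋₁ + qₖ₋₂:
  k=0: a=16, p=16, q=1
  k=1: a=3, p=49, q=3
  k=2: a=2, p=114, q=7
  k=3: a=2, p=277, q=17
  k=4: a=18, p=5100, q=313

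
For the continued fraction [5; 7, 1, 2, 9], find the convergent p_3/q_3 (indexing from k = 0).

118/23

Using pₖ = aₖpₖ₋₁ + pₖ₋₂, qₖ = aₖqₖ₋₁ + qₖ₋₂ (with p₋₁=1, p₋₂=0, q₋₁=0, q₋₂=1):
  k=0: a=5, p=5, q=1
  k=1: a=7, p=36, q=7
  k=2: a=1, p=41, q=8
  k=3: a=2, p=118, q=23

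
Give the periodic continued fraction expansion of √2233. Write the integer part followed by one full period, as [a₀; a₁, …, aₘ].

[47; 3, 1, 12, 1, 3, 94]

a₀ = ⌊√2233⌋ = 47.
With m₀=0, d₀=1 and mₖ₊₁ = dₖaₖ − mₖ, dₖ₊₁ = (n − mₖ₊₁²)/dₖ, aₖ₊₁ = ⌊(a₀+mₖ₊₁)/dₖ₊₁⌋:
  k=1: m=47, d=24, a=3
  k=2: m=25, d=67, a=1
  k=3: m=42, d=7, a=12
  k=4: m=42, d=67, a=1
  k=5: m=25, d=24, a=3
  k=6: m=47, d=1, a=94
d=1 and a=2a₀=94 at k=6, so the next step gives (m, d) = (47, 24) again — its k=1 value — and the period has length 6.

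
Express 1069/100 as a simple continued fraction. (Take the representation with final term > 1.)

[10; 1, 2, 4, 2, 3]

1069 = 10×100 + 69
100 = 1×69 + 31
69 = 2×31 + 7
31 = 4×7 + 3
7 = 2×3 + 1
3 = 3×1 + 0  (stop)
So 1069/100 = [10; 1, 2, 4, 2, 3].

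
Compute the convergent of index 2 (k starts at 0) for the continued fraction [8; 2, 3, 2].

Using pₖ = aₖpₖ₋₁ + pₖ₋₂, qₖ = aₖqₖ₋₁ + qₖ₋₂ (with p₋₁=1, p₋₂=0, q₋₁=0, q₋₂=1):
  k=0: a=8, p=8, q=1
  k=1: a=2, p=17, q=2
  k=2: a=3, p=59, q=7

59/7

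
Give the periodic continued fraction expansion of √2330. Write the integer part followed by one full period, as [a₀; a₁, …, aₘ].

a₀ = ⌊√2330⌋ = 48.

[48; 3, 1, 2, 2, 1, 3, 96]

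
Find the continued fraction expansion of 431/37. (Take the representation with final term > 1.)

[11; 1, 1, 1, 5, 2]

431 = 11*37 + 24
37 = 1*24 + 13
24 = 1*13 + 11
13 = 1*11 + 2
11 = 5*2 + 1
2 = 2*1 + 0  (stop)
So 431/37 = [11; 1, 1, 1, 5, 2].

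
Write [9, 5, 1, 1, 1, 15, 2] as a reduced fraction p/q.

5038/549

Using pₖ = aₖpₖ₋₁ + pₖ₋₂ and qₖ = aₖqₖ₋₁ + qₖ₋₂:
  k=0: a=9, p=9, q=1
  k=1: a=5, p=46, q=5
  k=2: a=1, p=55, q=6
  k=3: a=1, p=101, q=11
  k=4: a=1, p=156, q=17
  k=5: a=15, p=2441, q=266
  k=6: a=2, p=5038, q=549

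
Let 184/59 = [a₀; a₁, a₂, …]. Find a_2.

184 = 3·59 + 7   →  a_0 = 3
59 = 8·7 + 3   →  a_1 = 8
7 = 2·3 + 1   →  a_2 = 2

2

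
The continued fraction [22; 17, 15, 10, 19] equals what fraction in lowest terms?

Fold from the inside: start with 19/1.
  10 + 1/19 = 191/19
  15 + 19/191 = 2884/191
  17 + 191/2884 = 49219/2884
  22 + 2884/49219 = 1085702/49219

1085702/49219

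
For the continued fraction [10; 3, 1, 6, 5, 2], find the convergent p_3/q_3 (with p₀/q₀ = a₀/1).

277/27

Using pₖ = aₖpₖ₋₁ + pₖ₋₂, qₖ = aₖqₖ₋₁ + qₖ₋₂ (with p₋₁=1, p₋₂=0, q₋₁=0, q₋₂=1):
  k=0: a=10, p=10, q=1
  k=1: a=3, p=31, q=3
  k=2: a=1, p=41, q=4
  k=3: a=6, p=277, q=27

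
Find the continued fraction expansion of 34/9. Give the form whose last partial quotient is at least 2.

[3; 1, 3, 2]

34 = 3×9 + 7
9 = 1×7 + 2
7 = 3×2 + 1
2 = 2×1 + 0  (stop)
So 34/9 = [3; 1, 3, 2].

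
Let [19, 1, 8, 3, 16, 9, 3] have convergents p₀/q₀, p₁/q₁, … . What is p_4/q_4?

Using pₖ = aₖpₖ₋₁ + pₖ₋₂, qₖ = aₖqₖ₋₁ + qₖ₋₂ (with p₋₁=1, p₋₂=0, q₋₁=0, q₋₂=1):
  k=0: a=19, p=19, q=1
  k=1: a=1, p=20, q=1
  k=2: a=8, p=179, q=9
  k=3: a=3, p=557, q=28
  k=4: a=16, p=9091, q=457

9091/457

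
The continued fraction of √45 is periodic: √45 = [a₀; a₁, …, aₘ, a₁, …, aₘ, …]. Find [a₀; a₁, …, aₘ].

a₀ = ⌊√45⌋ = 6.
With m₀=0, d₀=1 and mₖ₊₁ = dₖaₖ − mₖ, dₖ₊₁ = (n − mₖ₊₁²)/dₖ, aₖ₊₁ = ⌊(a₀+mₖ₊₁)/dₖ₊₁⌋:
  k=1: m=6, d=9, a=1
  k=2: m=3, d=4, a=2
  k=3: m=5, d=5, a=2
  k=4: m=5, d=4, a=2
  k=5: m=3, d=9, a=1
  k=6: m=6, d=1, a=12
d=1 and a=2a₀=12 at k=6, so the next step gives (m, d) = (6, 9) again — its k=1 value — and the period has length 6.

[6; 1, 2, 2, 2, 1, 12]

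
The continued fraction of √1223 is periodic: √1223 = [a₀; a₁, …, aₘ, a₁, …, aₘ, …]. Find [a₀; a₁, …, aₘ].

a₀ = ⌊√1223⌋ = 34.
With m₀=0, d₀=1 and mₖ₊₁ = dₖaₖ − mₖ, dₖ₊₁ = (n − mₖ₊₁²)/dₖ, aₖ₊₁ = ⌊(a₀+mₖ₊₁)/dₖ₊₁⌋:
  k=1: m=34, d=67, a=1
  k=2: m=33, d=2, a=33
  k=3: m=33, d=67, a=1
  k=4: m=34, d=1, a=68
d=1 and a=2a₀=68 at k=4, so the next step gives (m, d) = (34, 67) again — its k=1 value — and the period has length 4.

[34; 1, 33, 1, 68]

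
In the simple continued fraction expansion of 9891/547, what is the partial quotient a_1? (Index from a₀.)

12

9891 = 18·547 + 45   →  a_0 = 18
547 = 12·45 + 7   →  a_1 = 12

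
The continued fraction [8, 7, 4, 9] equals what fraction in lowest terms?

Using pₖ = aₖpₖ₋₁ + pₖ₋₂ and qₖ = aₖqₖ₋₁ + qₖ₋₂:
  k=0: a=8, p=8, q=1
  k=1: a=7, p=57, q=7
  k=2: a=4, p=236, q=29
  k=3: a=9, p=2181, q=268

2181/268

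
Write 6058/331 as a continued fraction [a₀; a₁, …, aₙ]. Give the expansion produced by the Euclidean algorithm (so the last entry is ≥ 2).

6058 = 18·331 + 100
331 = 3·100 + 31
100 = 3·31 + 7
31 = 4·7 + 3
7 = 2·3 + 1
3 = 3·1 + 0  (stop)
So 6058/331 = [18; 3, 3, 4, 2, 3].

[18; 3, 3, 4, 2, 3]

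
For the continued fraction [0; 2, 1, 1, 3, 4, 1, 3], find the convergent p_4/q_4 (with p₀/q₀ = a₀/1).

7/18

Using pₖ = aₖpₖ₋₁ + pₖ₋₂, qₖ = aₖqₖ₋₁ + qₖ₋₂ (with p₋₁=1, p₋₂=0, q₋₁=0, q₋₂=1):
  k=0: a=0, p=0, q=1
  k=1: a=2, p=1, q=2
  k=2: a=1, p=1, q=3
  k=3: a=1, p=2, q=5
  k=4: a=3, p=7, q=18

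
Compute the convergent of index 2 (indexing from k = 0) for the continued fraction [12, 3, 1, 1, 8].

49/4

Using pₖ = aₖpₖ₋₁ + pₖ₋₂, qₖ = aₖqₖ₋₁ + qₖ₋₂ (with p₋₁=1, p₋₂=0, q₋₁=0, q₋₂=1):
  k=0: a=12, p=12, q=1
  k=1: a=3, p=37, q=3
  k=2: a=1, p=49, q=4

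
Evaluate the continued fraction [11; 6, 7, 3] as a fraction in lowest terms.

Using pₖ = aₖpₖ₋₁ + pₖ₋₂ and qₖ = aₖqₖ₋₁ + qₖ₋₂:
  k=0: a=11, p=11, q=1
  k=1: a=6, p=67, q=6
  k=2: a=7, p=480, q=43
  k=3: a=3, p=1507, q=135

1507/135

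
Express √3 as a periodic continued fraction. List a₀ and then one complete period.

[1; 1, 2]

a₀ = ⌊√3⌋ = 1.
With m₀=0, d₀=1 and mₖ₊₁ = dₖaₖ − mₖ, dₖ₊₁ = (n − mₖ₊₁²)/dₖ, aₖ₊₁ = ⌊(a₀+mₖ₊₁)/dₖ₊₁⌋:
  k=1: m=1, d=2, a=1
  k=2: m=1, d=1, a=2
d=1 and a=2a₀=2 at k=2, so the next step gives (m, d) = (1, 2) again — its k=1 value — and the period has length 2.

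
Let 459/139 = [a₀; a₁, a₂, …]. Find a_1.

459 = 3·139 + 42   →  a_0 = 3
139 = 3·42 + 13   →  a_1 = 3

3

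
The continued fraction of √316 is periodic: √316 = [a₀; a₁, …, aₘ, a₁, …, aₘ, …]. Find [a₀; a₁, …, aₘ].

a₀ = ⌊√316⌋ = 17.
With m₀=0, d₀=1 and mₖ₊₁ = dₖaₖ − mₖ, dₖ₊₁ = (n − mₖ₊₁²)/dₖ, aₖ₊₁ = ⌊(a₀+mₖ₊₁)/dₖ₊₁⌋:
  k=1: m=17, d=27, a=1
  k=2: m=10, d=8, a=3
  k=3: m=14, d=15, a=2
  k=4: m=16, d=4, a=8
  k=5: m=16, d=15, a=2
  k=6: m=14, d=8, a=3
  k=7: m=10, d=27, a=1
  k=8: m=17, d=1, a=34
d=1 and a=2a₀=34 at k=8, so the next step gives (m, d) = (17, 27) again — its k=1 value — and the period has length 8.

[17; 1, 3, 2, 8, 2, 3, 1, 34]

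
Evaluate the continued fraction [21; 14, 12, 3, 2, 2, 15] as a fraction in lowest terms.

Using pₖ = aₖpₖ₋₁ + pₖ₋₂ and qₖ = aₖqₖ₋₁ + qₖ₋₂:
  k=0: a=21, p=21, q=1
  k=1: a=14, p=295, q=14
  k=2: a=12, p=3561, q=169
  k=3: a=3, p=10978, q=521
  k=4: a=2, p=25517, q=1211
  k=5: a=2, p=62012, q=2943
  k=6: a=15, p=955697, q=45356

955697/45356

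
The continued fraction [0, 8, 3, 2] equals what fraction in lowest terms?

Using pₖ = aₖpₖ₋₁ + pₖ₋₂ and qₖ = aₖqₖ₋₁ + qₖ₋₂:
  k=0: a=0, p=0, q=1
  k=1: a=8, p=1, q=8
  k=2: a=3, p=3, q=25
  k=3: a=2, p=7, q=58

7/58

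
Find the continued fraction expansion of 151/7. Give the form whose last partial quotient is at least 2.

[21; 1, 1, 3]

151 = 21·7 + 4
7 = 1·4 + 3
4 = 1·3 + 1
3 = 3·1 + 0  (stop)
So 151/7 = [21; 1, 1, 3].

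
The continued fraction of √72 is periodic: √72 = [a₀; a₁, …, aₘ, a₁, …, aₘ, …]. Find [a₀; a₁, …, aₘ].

[8; 2, 16]

a₀ = ⌊√72⌋ = 8.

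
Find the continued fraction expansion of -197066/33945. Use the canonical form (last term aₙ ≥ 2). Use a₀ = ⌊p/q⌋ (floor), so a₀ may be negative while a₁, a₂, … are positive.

-197066 = -6·33945 + 6604
33945 = 5·6604 + 925
6604 = 7·925 + 129
925 = 7·129 + 22
129 = 5·22 + 19
22 = 1·19 + 3
19 = 6·3 + 1
3 = 3·1 + 0  (stop)
So -197066/33945 = [-6; 5, 7, 7, 5, 1, 6, 3].

[-6; 5, 7, 7, 5, 1, 6, 3]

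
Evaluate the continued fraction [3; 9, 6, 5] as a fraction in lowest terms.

Using pₖ = aₖpₖ₋₁ + pₖ₋₂ and qₖ = aₖqₖ₋₁ + qₖ₋₂:
  k=0: a=3, p=3, q=1
  k=1: a=9, p=28, q=9
  k=2: a=6, p=171, q=55
  k=3: a=5, p=883, q=284

883/284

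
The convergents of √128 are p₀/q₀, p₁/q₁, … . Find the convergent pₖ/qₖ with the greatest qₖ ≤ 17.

181/16

√128 = [11; 3, 5, 3, 22, …] (period length 4).
Convergents:
  p_0/q_0 = 11/1
  p_1/q_1 = 34/3
  p_2/q_2 = 181/16
  p_3/q_3 = 577/51
q_2 = 16 ≤ 17 < 51 = q_3, so the answer is 181/16.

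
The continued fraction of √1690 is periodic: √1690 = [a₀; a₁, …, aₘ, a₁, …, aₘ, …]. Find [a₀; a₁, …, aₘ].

[41; 9, 8, 9, 82]

a₀ = ⌊√1690⌋ = 41.
With m₀=0, d₀=1 and mₖ₊₁ = dₖaₖ − mₖ, dₖ₊₁ = (n − mₖ₊₁²)/dₖ, aₖ₊₁ = ⌊(a₀+mₖ₊₁)/dₖ₊₁⌋:
  k=1: m=41, d=9, a=9
  k=2: m=40, d=10, a=8
  k=3: m=40, d=9, a=9
  k=4: m=41, d=1, a=82
d=1 and a=2a₀=82 at k=4, so the next step gives (m, d) = (41, 9) again — its k=1 value — and the period has length 4.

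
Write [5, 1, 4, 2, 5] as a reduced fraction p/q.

Fold from the inside: start with 5/1.
  2 + 1/5 = 11/5
  4 + 5/11 = 49/11
  1 + 11/49 = 60/49
  5 + 49/60 = 349/60

349/60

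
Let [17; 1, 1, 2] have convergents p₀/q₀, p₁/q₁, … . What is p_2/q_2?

Using pₖ = aₖpₖ₋₁ + pₖ₋₂, qₖ = aₖqₖ₋₁ + qₖ₋₂ (with p₋₁=1, p₋₂=0, q₋₁=0, q₋₂=1):
  k=0: a=17, p=17, q=1
  k=1: a=1, p=18, q=1
  k=2: a=1, p=35, q=2

35/2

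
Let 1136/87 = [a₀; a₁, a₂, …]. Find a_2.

1136 = 13·87 + 5   →  a_0 = 13
87 = 17·5 + 2   →  a_1 = 17
5 = 2·2 + 1   →  a_2 = 2

2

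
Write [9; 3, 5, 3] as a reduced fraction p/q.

Fold from the inside: start with 3/1.
  5 + 1/3 = 16/3
  3 + 3/16 = 51/16
  9 + 16/51 = 475/51

475/51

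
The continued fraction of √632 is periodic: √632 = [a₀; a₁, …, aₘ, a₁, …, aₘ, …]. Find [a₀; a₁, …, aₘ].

[25; 7, 6, 7, 50]

a₀ = ⌊√632⌋ = 25.
With m₀=0, d₀=1 and mₖ₊₁ = dₖaₖ − mₖ, dₖ₊₁ = (n − mₖ₊₁²)/dₖ, aₖ₊₁ = ⌊(a₀+mₖ₊₁)/dₖ₊₁⌋:
  k=1: m=25, d=7, a=7
  k=2: m=24, d=8, a=6
  k=3: m=24, d=7, a=7
  k=4: m=25, d=1, a=50
d=1 and a=2a₀=50 at k=4, so the next step gives (m, d) = (25, 7) again — its k=1 value — and the period has length 4.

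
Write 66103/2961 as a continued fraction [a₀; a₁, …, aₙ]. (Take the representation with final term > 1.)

[22; 3, 12, 3, 8, 3]

66103 = 22*2961 + 961
2961 = 3*961 + 78
961 = 12*78 + 25
78 = 3*25 + 3
25 = 8*3 + 1
3 = 3*1 + 0  (stop)
So 66103/2961 = [22; 3, 12, 3, 8, 3].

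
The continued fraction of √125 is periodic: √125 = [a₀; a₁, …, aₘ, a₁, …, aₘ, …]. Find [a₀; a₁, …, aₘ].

[11; 5, 1, 1, 5, 22]

a₀ = ⌊√125⌋ = 11.
With m₀=0, d₀=1 and mₖ₊₁ = dₖaₖ − mₖ, dₖ₊₁ = (n − mₖ₊₁²)/dₖ, aₖ₊₁ = ⌊(a₀+mₖ₊₁)/dₖ₊₁⌋:
  k=1: m=11, d=4, a=5
  k=2: m=9, d=11, a=1
  k=3: m=2, d=11, a=1
  k=4: m=9, d=4, a=5
  k=5: m=11, d=1, a=22
d=1 and a=2a₀=22 at k=5, so the next step gives (m, d) = (11, 4) again — its k=1 value — and the period has length 5.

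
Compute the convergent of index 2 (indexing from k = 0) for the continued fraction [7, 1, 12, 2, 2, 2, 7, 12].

Using pₖ = aₖpₖ₋₁ + pₖ₋₂, qₖ = aₖqₖ₋₁ + qₖ₋₂ (with p₋₁=1, p₋₂=0, q₋₁=0, q₋₂=1):
  k=0: a=7, p=7, q=1
  k=1: a=1, p=8, q=1
  k=2: a=12, p=103, q=13

103/13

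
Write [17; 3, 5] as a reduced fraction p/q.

Using pₖ = aₖpₖ₋₁ + pₖ₋₂ and qₖ = aₖqₖ₋₁ + qₖ₋₂:
  k=0: a=17, p=17, q=1
  k=1: a=3, p=52, q=3
  k=2: a=5, p=277, q=16

277/16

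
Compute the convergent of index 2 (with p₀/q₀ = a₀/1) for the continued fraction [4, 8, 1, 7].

Using pₖ = aₖpₖ₋₁ + pₖ₋₂, qₖ = aₖqₖ₋₁ + qₖ₋₂ (with p₋₁=1, p₋₂=0, q₋₁=0, q₋₂=1):
  k=0: a=4, p=4, q=1
  k=1: a=8, p=33, q=8
  k=2: a=1, p=37, q=9

37/9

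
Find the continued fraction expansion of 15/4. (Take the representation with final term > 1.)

[3; 1, 3]

15 = 3×4 + 3
4 = 1×3 + 1
3 = 3×1 + 0  (stop)
So 15/4 = [3; 1, 3].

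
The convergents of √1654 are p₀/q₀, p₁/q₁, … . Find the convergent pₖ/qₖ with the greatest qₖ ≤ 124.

4921/121

√1654 = [40; 1, 2, 40, 2, 1, 80, …] (period length 6).
Convergents:
  p_0/q_0 = 40/1
  p_1/q_1 = 41/1
  p_2/q_2 = 122/3
  p_3/q_3 = 4921/121
  p_4/q_4 = 9964/245
q_3 = 121 ≤ 124 < 245 = q_4, so the answer is 4921/121.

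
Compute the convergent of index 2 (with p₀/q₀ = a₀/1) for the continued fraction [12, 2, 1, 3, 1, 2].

Using pₖ = aₖpₖ₋₁ + pₖ₋₂, qₖ = aₖqₖ₋₁ + qₖ₋₂ (with p₋₁=1, p₋₂=0, q₋₁=0, q₋₂=1):
  k=0: a=12, p=12, q=1
  k=1: a=2, p=25, q=2
  k=2: a=1, p=37, q=3

37/3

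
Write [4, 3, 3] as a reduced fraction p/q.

Using pₖ = aₖpₖ₋₁ + pₖ₋₂ and qₖ = aₖqₖ₋₁ + qₖ₋₂:
  k=0: a=4, p=4, q=1
  k=1: a=3, p=13, q=3
  k=2: a=3, p=43, q=10

43/10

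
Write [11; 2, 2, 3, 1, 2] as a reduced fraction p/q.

696/61

Using pₖ = aₖpₖ₋₁ + pₖ₋₂ and qₖ = aₖqₖ₋₁ + qₖ₋₂:
  k=0: a=11, p=11, q=1
  k=1: a=2, p=23, q=2
  k=2: a=2, p=57, q=5
  k=3: a=3, p=194, q=17
  k=4: a=1, p=251, q=22
  k=5: a=2, p=696, q=61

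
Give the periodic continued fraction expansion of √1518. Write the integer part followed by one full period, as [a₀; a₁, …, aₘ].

[38; 1, 24, 1, 76]

a₀ = ⌊√1518⌋ = 38.
With m₀=0, d₀=1 and mₖ₊₁ = dₖaₖ − mₖ, dₖ₊₁ = (n − mₖ₊₁²)/dₖ, aₖ₊₁ = ⌊(a₀+mₖ₊₁)/dₖ₊₁⌋:
  k=1: m=38, d=74, a=1
  k=2: m=36, d=3, a=24
  k=3: m=36, d=74, a=1
  k=4: m=38, d=1, a=76
d=1 and a=2a₀=76 at k=4, so the next step gives (m, d) = (38, 74) again — its k=1 value — and the period has length 4.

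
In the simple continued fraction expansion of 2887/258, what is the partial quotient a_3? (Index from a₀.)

2887 = 11·258 + 49   →  a_0 = 11
258 = 5·49 + 13   →  a_1 = 5
49 = 3·13 + 10   →  a_2 = 3
13 = 1·10 + 3   →  a_3 = 1

1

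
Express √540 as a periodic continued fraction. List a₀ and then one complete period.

[23; 4, 4, 1, 10, 1, 4, 4, 46]

a₀ = ⌊√540⌋ = 23.
With m₀=0, d₀=1 and mₖ₊₁ = dₖaₖ − mₖ, dₖ₊₁ = (n − mₖ₊₁²)/dₖ, aₖ₊₁ = ⌊(a₀+mₖ₊₁)/dₖ₊₁⌋:
  k=1: m=23, d=11, a=4
  k=2: m=21, d=9, a=4
  k=3: m=15, d=35, a=1
  k=4: m=20, d=4, a=10
  k=5: m=20, d=35, a=1
  k=6: m=15, d=9, a=4
  k=7: m=21, d=11, a=4
  k=8: m=23, d=1, a=46
d=1 and a=2a₀=46 at k=8, so the next step gives (m, d) = (23, 11) again — its k=1 value — and the period has length 8.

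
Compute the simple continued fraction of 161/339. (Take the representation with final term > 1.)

[0; 2, 9, 2, 8]

161 = 0·339 + 161
339 = 2·161 + 17
161 = 9·17 + 8
17 = 2·8 + 1
8 = 8·1 + 0  (stop)
So 161/339 = [0; 2, 9, 2, 8].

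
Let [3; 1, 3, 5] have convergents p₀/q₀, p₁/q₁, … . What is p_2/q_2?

15/4

Using pₖ = aₖpₖ₋₁ + pₖ₋₂, qₖ = aₖqₖ₋₁ + qₖ₋₂ (with p₋₁=1, p₋₂=0, q₋₁=0, q₋₂=1):
  k=0: a=3, p=3, q=1
  k=1: a=1, p=4, q=1
  k=2: a=3, p=15, q=4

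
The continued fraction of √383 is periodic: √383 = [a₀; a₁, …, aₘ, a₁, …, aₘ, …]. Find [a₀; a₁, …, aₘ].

a₀ = ⌊√383⌋ = 19.
With m₀=0, d₀=1 and mₖ₊₁ = dₖaₖ − mₖ, dₖ₊₁ = (n − mₖ₊₁²)/dₖ, aₖ₊₁ = ⌊(a₀+mₖ₊₁)/dₖ₊₁⌋:
  k=1: m=19, d=22, a=1
  k=2: m=3, d=17, a=1
  k=3: m=14, d=11, a=3
  k=4: m=19, d=2, a=19
  k=5: m=19, d=11, a=3
  k=6: m=14, d=17, a=1
  k=7: m=3, d=22, a=1
  k=8: m=19, d=1, a=38
d=1 and a=2a₀=38 at k=8, so the next step gives (m, d) = (19, 22) again — its k=1 value — and the period has length 8.

[19; 1, 1, 3, 19, 3, 1, 1, 38]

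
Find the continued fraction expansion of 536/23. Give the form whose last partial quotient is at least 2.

536 = 23*23 + 7
23 = 3*7 + 2
7 = 3*2 + 1
2 = 2*1 + 0  (stop)
So 536/23 = [23; 3, 3, 2].

[23; 3, 3, 2]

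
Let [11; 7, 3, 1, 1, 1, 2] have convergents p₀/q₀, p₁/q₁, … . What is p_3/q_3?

Using pₖ = aₖpₖ₋₁ + pₖ₋₂, qₖ = aₖqₖ₋₁ + qₖ₋₂ (with p₋₁=1, p₋₂=0, q₋₁=0, q₋₂=1):
  k=0: a=11, p=11, q=1
  k=1: a=7, p=78, q=7
  k=2: a=3, p=245, q=22
  k=3: a=1, p=323, q=29

323/29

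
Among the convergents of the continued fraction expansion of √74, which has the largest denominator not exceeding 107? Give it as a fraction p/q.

757/88

√74 = [8; 1, 1, 1, 1, 16, …] (period length 5).
Convergents:
  p_0/q_0 = 8/1
  p_1/q_1 = 9/1
  p_2/q_2 = 17/2
  p_3/q_3 = 26/3
  p_4/q_4 = 43/5
  p_5/q_5 = 714/83
  p_6/q_6 = 757/88
  p_7/q_7 = 1471/171
q_6 = 88 ≤ 107 < 171 = q_7, so the answer is 757/88.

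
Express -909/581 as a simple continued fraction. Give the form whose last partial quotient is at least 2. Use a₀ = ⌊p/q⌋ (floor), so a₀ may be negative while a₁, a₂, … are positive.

[-2; 2, 3, 2, 1, 2, 9]

-909 = -2×581 + 253
581 = 2×253 + 75
253 = 3×75 + 28
75 = 2×28 + 19
28 = 1×19 + 9
19 = 2×9 + 1
9 = 9×1 + 0  (stop)
So -909/581 = [-2; 2, 3, 2, 1, 2, 9].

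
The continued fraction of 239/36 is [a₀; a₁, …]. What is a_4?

3

239 = 6·36 + 23   →  a_0 = 6
36 = 1·23 + 13   →  a_1 = 1
23 = 1·13 + 10   →  a_2 = 1
13 = 1·10 + 3   →  a_3 = 1
10 = 3·3 + 1   →  a_4 = 3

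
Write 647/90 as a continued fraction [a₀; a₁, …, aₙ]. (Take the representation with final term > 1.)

[7; 5, 3, 2, 2]

647 = 7×90 + 17
90 = 5×17 + 5
17 = 3×5 + 2
5 = 2×2 + 1
2 = 2×1 + 0  (stop)
So 647/90 = [7; 5, 3, 2, 2].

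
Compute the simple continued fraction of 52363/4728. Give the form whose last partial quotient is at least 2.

[11; 13, 3, 7, 16]

52363 = 11*4728 + 355
4728 = 13*355 + 113
355 = 3*113 + 16
113 = 7*16 + 1
16 = 16*1 + 0  (stop)
So 52363/4728 = [11; 13, 3, 7, 16].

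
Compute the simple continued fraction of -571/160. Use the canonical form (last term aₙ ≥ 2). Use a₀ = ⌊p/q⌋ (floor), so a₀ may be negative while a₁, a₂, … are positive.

[-4; 2, 3, 7, 3]

-571 = -4×160 + 69
160 = 2×69 + 22
69 = 3×22 + 3
22 = 7×3 + 1
3 = 3×1 + 0  (stop)
So -571/160 = [-4; 2, 3, 7, 3].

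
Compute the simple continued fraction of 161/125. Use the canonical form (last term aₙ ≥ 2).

161 = 1*125 + 36
125 = 3*36 + 17
36 = 2*17 + 2
17 = 8*2 + 1
2 = 2*1 + 0  (stop)
So 161/125 = [1; 3, 2, 8, 2].

[1; 3, 2, 8, 2]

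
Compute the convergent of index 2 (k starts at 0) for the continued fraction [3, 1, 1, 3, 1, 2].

Using pₖ = aₖpₖ₋₁ + pₖ₋₂, qₖ = aₖqₖ₋₁ + qₖ₋₂ (with p₋₁=1, p₋₂=0, q₋₁=0, q₋₂=1):
  k=0: a=3, p=3, q=1
  k=1: a=1, p=4, q=1
  k=2: a=1, p=7, q=2

7/2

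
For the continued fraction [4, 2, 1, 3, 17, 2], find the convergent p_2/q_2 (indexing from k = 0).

13/3

Using pₖ = aₖpₖ₋₁ + pₖ₋₂, qₖ = aₖqₖ₋₁ + qₖ₋₂ (with p₋₁=1, p₋₂=0, q₋₁=0, q₋₂=1):
  k=0: a=4, p=4, q=1
  k=1: a=2, p=9, q=2
  k=2: a=1, p=13, q=3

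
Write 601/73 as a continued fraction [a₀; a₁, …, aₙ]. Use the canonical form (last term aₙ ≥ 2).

601 = 8*73 + 17
73 = 4*17 + 5
17 = 3*5 + 2
5 = 2*2 + 1
2 = 2*1 + 0  (stop)
So 601/73 = [8; 4, 3, 2, 2].

[8; 4, 3, 2, 2]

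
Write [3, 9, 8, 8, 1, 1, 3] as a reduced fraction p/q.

13816/4443

Using pₖ = aₖpₖ₋₁ + pₖ₋₂ and qₖ = aₖqₖ₋₁ + qₖ₋₂:
  k=0: a=3, p=3, q=1
  k=1: a=9, p=28, q=9
  k=2: a=8, p=227, q=73
  k=3: a=8, p=1844, q=593
  k=4: a=1, p=2071, q=666
  k=5: a=1, p=3915, q=1259
  k=6: a=3, p=13816, q=4443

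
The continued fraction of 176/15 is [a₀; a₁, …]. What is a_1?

176 = 11·15 + 11   →  a_0 = 11
15 = 1·11 + 4   →  a_1 = 1

1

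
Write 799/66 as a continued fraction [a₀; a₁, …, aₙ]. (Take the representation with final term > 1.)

799 = 12*66 + 7
66 = 9*7 + 3
7 = 2*3 + 1
3 = 3*1 + 0  (stop)
So 799/66 = [12; 9, 2, 3].

[12; 9, 2, 3]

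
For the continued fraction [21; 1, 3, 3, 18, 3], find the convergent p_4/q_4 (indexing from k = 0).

Using pₖ = aₖpₖ₋₁ + pₖ₋₂, qₖ = aₖqₖ₋₁ + qₖ₋₂ (with p₋₁=1, p₋₂=0, q₋₁=0, q₋₂=1):
  k=0: a=21, p=21, q=1
  k=1: a=1, p=22, q=1
  k=2: a=3, p=87, q=4
  k=3: a=3, p=283, q=13
  k=4: a=18, p=5181, q=238

5181/238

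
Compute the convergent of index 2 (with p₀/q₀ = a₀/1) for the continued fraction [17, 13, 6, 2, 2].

1349/79

Using pₖ = aₖpₖ₋₁ + pₖ₋₂, qₖ = aₖqₖ₋₁ + qₖ₋₂ (with p₋₁=1, p₋₂=0, q₋₁=0, q₋₂=1):
  k=0: a=17, p=17, q=1
  k=1: a=13, p=222, q=13
  k=2: a=6, p=1349, q=79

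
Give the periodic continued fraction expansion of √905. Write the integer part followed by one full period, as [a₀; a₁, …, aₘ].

[30; 12, 60]

a₀ = ⌊√905⌋ = 30.
With m₀=0, d₀=1 and mₖ₊₁ = dₖaₖ − mₖ, dₖ₊₁ = (n − mₖ₊₁²)/dₖ, aₖ₊₁ = ⌊(a₀+mₖ₊₁)/dₖ₊₁⌋:
  k=1: m=30, d=5, a=12
  k=2: m=30, d=1, a=60
d=1 and a=2a₀=60 at k=2, so the next step gives (m, d) = (30, 5) again — its k=1 value — and the period has length 2.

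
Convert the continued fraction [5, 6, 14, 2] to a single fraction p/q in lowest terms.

Fold from the inside: start with 2/1.
  14 + 1/2 = 29/2
  6 + 2/29 = 176/29
  5 + 29/176 = 909/176

909/176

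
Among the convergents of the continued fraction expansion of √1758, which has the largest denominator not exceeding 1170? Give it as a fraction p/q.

48679/1161

√1758 = [41; 1, 12, 1, 82, …] (period length 4).
Convergents:
  p_0/q_0 = 41/1
  p_1/q_1 = 42/1
  p_2/q_2 = 545/13
  p_3/q_3 = 587/14
  p_4/q_4 = 48679/1161
  p_5/q_5 = 49266/1175
q_4 = 1161 ≤ 1170 < 1175 = q_5, so the answer is 48679/1161.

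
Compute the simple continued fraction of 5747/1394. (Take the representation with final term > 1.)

5747 = 4·1394 + 171
1394 = 8·171 + 26
171 = 6·26 + 15
26 = 1·15 + 11
15 = 1·11 + 4
11 = 2·4 + 3
4 = 1·3 + 1
3 = 3·1 + 0  (stop)
So 5747/1394 = [4; 8, 6, 1, 1, 2, 1, 3].

[4; 8, 6, 1, 1, 2, 1, 3]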